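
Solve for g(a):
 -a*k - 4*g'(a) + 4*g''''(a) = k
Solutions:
 g(a) = C1 + C4*exp(a) - a^2*k/8 - a*k/4 + (C2*sin(sqrt(3)*a/2) + C3*cos(sqrt(3)*a/2))*exp(-a/2)


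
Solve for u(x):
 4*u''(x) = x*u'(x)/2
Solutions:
 u(x) = C1 + C2*erfi(x/4)


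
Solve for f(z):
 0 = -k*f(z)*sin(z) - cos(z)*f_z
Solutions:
 f(z) = C1*exp(k*log(cos(z)))


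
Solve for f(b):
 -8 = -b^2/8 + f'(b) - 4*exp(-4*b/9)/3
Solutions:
 f(b) = C1 + b^3/24 - 8*b - 3*exp(-4*b/9)


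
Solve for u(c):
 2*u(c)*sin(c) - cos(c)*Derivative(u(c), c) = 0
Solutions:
 u(c) = C1/cos(c)^2


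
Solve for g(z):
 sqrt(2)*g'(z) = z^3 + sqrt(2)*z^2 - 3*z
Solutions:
 g(z) = C1 + sqrt(2)*z^4/8 + z^3/3 - 3*sqrt(2)*z^2/4


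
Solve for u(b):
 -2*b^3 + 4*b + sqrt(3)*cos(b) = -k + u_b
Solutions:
 u(b) = C1 - b^4/2 + 2*b^2 + b*k + sqrt(3)*sin(b)


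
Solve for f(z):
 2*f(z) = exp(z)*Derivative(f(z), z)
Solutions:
 f(z) = C1*exp(-2*exp(-z))


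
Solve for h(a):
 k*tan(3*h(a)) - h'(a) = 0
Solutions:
 h(a) = -asin(C1*exp(3*a*k))/3 + pi/3
 h(a) = asin(C1*exp(3*a*k))/3


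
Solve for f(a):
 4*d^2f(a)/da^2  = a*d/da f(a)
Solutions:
 f(a) = C1 + C2*erfi(sqrt(2)*a/4)


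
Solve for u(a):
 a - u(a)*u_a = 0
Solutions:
 u(a) = -sqrt(C1 + a^2)
 u(a) = sqrt(C1 + a^2)


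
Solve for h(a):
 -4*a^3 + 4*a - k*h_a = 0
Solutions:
 h(a) = C1 - a^4/k + 2*a^2/k


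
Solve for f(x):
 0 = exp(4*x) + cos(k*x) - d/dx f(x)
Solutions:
 f(x) = C1 + exp(4*x)/4 + sin(k*x)/k


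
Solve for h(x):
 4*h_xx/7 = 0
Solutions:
 h(x) = C1 + C2*x


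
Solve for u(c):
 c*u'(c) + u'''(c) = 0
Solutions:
 u(c) = C1 + Integral(C2*airyai(-c) + C3*airybi(-c), c)


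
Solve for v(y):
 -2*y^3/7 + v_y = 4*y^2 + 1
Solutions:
 v(y) = C1 + y^4/14 + 4*y^3/3 + y


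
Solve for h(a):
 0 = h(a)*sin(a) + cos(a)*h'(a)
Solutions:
 h(a) = C1*cos(a)


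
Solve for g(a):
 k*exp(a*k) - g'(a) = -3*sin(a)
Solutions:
 g(a) = C1 + exp(a*k) - 3*cos(a)


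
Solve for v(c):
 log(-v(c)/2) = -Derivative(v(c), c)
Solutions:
 Integral(1/(log(-_y) - log(2)), (_y, v(c))) = C1 - c


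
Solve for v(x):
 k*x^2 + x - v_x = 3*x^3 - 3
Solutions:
 v(x) = C1 + k*x^3/3 - 3*x^4/4 + x^2/2 + 3*x


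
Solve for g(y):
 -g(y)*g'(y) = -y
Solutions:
 g(y) = -sqrt(C1 + y^2)
 g(y) = sqrt(C1 + y^2)


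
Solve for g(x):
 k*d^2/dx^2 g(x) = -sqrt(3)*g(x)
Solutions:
 g(x) = C1*exp(-3^(1/4)*x*sqrt(-1/k)) + C2*exp(3^(1/4)*x*sqrt(-1/k))


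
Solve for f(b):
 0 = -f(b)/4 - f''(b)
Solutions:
 f(b) = C1*sin(b/2) + C2*cos(b/2)


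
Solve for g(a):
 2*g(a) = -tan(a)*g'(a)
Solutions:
 g(a) = C1/sin(a)^2


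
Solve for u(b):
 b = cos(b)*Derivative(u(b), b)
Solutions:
 u(b) = C1 + Integral(b/cos(b), b)


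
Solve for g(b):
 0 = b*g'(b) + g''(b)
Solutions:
 g(b) = C1 + C2*erf(sqrt(2)*b/2)


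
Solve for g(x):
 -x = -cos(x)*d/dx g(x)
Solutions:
 g(x) = C1 + Integral(x/cos(x), x)


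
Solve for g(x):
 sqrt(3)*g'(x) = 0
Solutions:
 g(x) = C1


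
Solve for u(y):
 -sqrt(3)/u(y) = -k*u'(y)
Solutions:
 u(y) = -sqrt(C1 + 2*sqrt(3)*y/k)
 u(y) = sqrt(C1 + 2*sqrt(3)*y/k)


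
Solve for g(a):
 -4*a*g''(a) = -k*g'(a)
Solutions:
 g(a) = C1 + a^(re(k)/4 + 1)*(C2*sin(log(a)*Abs(im(k))/4) + C3*cos(log(a)*im(k)/4))


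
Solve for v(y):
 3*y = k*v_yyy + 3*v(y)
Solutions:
 v(y) = C1*exp(3^(1/3)*y*(-1/k)^(1/3)) + C2*exp(y*(-1/k)^(1/3)*(-3^(1/3) + 3^(5/6)*I)/2) + C3*exp(-y*(-1/k)^(1/3)*(3^(1/3) + 3^(5/6)*I)/2) + y


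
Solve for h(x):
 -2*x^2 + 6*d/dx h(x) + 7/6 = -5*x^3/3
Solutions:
 h(x) = C1 - 5*x^4/72 + x^3/9 - 7*x/36


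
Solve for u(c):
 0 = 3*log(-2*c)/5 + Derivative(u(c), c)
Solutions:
 u(c) = C1 - 3*c*log(-c)/5 + 3*c*(1 - log(2))/5


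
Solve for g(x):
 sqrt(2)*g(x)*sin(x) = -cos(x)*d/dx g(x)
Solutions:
 g(x) = C1*cos(x)^(sqrt(2))


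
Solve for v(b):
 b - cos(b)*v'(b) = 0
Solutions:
 v(b) = C1 + Integral(b/cos(b), b)


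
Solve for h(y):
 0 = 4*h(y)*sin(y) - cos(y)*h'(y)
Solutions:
 h(y) = C1/cos(y)^4


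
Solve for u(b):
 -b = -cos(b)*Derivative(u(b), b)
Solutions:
 u(b) = C1 + Integral(b/cos(b), b)


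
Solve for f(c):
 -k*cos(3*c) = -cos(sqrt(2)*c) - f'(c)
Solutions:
 f(c) = C1 + k*sin(3*c)/3 - sqrt(2)*sin(sqrt(2)*c)/2


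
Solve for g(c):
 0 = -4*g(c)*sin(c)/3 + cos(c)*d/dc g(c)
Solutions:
 g(c) = C1/cos(c)^(4/3)


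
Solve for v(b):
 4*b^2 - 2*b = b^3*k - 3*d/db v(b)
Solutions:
 v(b) = C1 + b^4*k/12 - 4*b^3/9 + b^2/3


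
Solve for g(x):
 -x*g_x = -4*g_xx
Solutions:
 g(x) = C1 + C2*erfi(sqrt(2)*x/4)


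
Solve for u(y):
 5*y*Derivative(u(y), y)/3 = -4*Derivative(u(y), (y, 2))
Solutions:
 u(y) = C1 + C2*erf(sqrt(30)*y/12)


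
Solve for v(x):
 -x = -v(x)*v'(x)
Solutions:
 v(x) = -sqrt(C1 + x^2)
 v(x) = sqrt(C1 + x^2)


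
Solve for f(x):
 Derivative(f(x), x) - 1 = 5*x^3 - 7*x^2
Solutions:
 f(x) = C1 + 5*x^4/4 - 7*x^3/3 + x


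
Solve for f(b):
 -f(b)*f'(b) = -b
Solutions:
 f(b) = -sqrt(C1 + b^2)
 f(b) = sqrt(C1 + b^2)


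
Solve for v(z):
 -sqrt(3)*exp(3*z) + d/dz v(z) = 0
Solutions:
 v(z) = C1 + sqrt(3)*exp(3*z)/3


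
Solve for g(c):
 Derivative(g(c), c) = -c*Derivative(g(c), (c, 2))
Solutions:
 g(c) = C1 + C2*log(c)


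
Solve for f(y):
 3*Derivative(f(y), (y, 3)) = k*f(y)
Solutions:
 f(y) = C1*exp(3^(2/3)*k^(1/3)*y/3) + C2*exp(k^(1/3)*y*(-3^(2/3) + 3*3^(1/6)*I)/6) + C3*exp(-k^(1/3)*y*(3^(2/3) + 3*3^(1/6)*I)/6)


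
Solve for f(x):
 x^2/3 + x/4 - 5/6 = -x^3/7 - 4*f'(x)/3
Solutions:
 f(x) = C1 - 3*x^4/112 - x^3/12 - 3*x^2/32 + 5*x/8


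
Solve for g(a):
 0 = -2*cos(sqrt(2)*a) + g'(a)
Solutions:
 g(a) = C1 + sqrt(2)*sin(sqrt(2)*a)


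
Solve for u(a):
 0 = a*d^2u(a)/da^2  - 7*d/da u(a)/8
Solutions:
 u(a) = C1 + C2*a^(15/8)


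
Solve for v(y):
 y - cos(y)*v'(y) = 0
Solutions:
 v(y) = C1 + Integral(y/cos(y), y)


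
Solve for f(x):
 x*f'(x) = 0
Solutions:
 f(x) = C1


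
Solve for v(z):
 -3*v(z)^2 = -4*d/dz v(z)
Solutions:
 v(z) = -4/(C1 + 3*z)


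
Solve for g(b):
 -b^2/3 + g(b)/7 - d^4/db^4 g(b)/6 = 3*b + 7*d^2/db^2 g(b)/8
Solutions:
 g(b) = C1*exp(-sqrt(14)*b*sqrt(-147 + sqrt(24297))/28) + C2*exp(sqrt(14)*b*sqrt(-147 + sqrt(24297))/28) + C3*sin(sqrt(14)*b*sqrt(147 + sqrt(24297))/28) + C4*cos(sqrt(14)*b*sqrt(147 + sqrt(24297))/28) + 7*b^2/3 + 21*b + 343/12


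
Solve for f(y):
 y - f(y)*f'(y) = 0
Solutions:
 f(y) = -sqrt(C1 + y^2)
 f(y) = sqrt(C1 + y^2)


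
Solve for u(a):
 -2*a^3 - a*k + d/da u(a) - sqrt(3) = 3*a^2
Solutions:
 u(a) = C1 + a^4/2 + a^3 + a^2*k/2 + sqrt(3)*a


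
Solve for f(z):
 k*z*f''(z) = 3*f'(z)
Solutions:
 f(z) = C1 + z^(((re(k) + 3)*re(k) + im(k)^2)/(re(k)^2 + im(k)^2))*(C2*sin(3*log(z)*Abs(im(k))/(re(k)^2 + im(k)^2)) + C3*cos(3*log(z)*im(k)/(re(k)^2 + im(k)^2)))


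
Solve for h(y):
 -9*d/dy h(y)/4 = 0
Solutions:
 h(y) = C1


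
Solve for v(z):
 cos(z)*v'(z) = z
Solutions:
 v(z) = C1 + Integral(z/cos(z), z)


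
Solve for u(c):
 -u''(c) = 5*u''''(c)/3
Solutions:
 u(c) = C1 + C2*c + C3*sin(sqrt(15)*c/5) + C4*cos(sqrt(15)*c/5)


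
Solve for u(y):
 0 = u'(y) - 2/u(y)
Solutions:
 u(y) = -sqrt(C1 + 4*y)
 u(y) = sqrt(C1 + 4*y)


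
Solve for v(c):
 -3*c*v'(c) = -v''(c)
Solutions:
 v(c) = C1 + C2*erfi(sqrt(6)*c/2)


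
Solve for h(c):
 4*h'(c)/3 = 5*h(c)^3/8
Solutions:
 h(c) = -4*sqrt(-1/(C1 + 15*c))
 h(c) = 4*sqrt(-1/(C1 + 15*c))


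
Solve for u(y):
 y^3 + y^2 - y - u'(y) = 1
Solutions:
 u(y) = C1 + y^4/4 + y^3/3 - y^2/2 - y


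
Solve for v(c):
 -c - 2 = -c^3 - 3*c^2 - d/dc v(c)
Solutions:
 v(c) = C1 - c^4/4 - c^3 + c^2/2 + 2*c


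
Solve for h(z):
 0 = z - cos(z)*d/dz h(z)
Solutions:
 h(z) = C1 + Integral(z/cos(z), z)


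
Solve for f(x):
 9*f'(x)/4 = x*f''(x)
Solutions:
 f(x) = C1 + C2*x^(13/4)


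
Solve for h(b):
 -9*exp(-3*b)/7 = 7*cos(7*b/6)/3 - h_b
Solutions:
 h(b) = C1 + 2*sin(7*b/6) - 3*exp(-3*b)/7


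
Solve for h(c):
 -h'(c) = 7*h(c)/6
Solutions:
 h(c) = C1*exp(-7*c/6)


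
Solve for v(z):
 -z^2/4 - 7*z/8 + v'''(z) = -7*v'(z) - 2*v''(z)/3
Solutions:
 v(z) = C1 + z^3/84 + 139*z^2/2352 - 265*z/12348 + (C2*sin(sqrt(62)*z/3) + C3*cos(sqrt(62)*z/3))*exp(-z/3)


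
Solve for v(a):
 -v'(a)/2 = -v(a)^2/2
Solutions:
 v(a) = -1/(C1 + a)


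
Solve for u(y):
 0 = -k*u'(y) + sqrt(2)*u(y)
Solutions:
 u(y) = C1*exp(sqrt(2)*y/k)


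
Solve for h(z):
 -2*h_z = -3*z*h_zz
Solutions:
 h(z) = C1 + C2*z^(5/3)


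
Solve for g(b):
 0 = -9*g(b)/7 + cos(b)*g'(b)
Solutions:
 g(b) = C1*(sin(b) + 1)^(9/14)/(sin(b) - 1)^(9/14)


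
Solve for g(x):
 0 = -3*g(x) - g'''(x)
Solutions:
 g(x) = C3*exp(-3^(1/3)*x) + (C1*sin(3^(5/6)*x/2) + C2*cos(3^(5/6)*x/2))*exp(3^(1/3)*x/2)


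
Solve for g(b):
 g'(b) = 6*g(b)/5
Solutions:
 g(b) = C1*exp(6*b/5)


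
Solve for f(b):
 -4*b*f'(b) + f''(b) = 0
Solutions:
 f(b) = C1 + C2*erfi(sqrt(2)*b)


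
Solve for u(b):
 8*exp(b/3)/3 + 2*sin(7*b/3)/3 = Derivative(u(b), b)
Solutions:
 u(b) = C1 + 8*exp(b/3) - 2*cos(7*b/3)/7


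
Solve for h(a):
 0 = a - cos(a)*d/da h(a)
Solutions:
 h(a) = C1 + Integral(a/cos(a), a)


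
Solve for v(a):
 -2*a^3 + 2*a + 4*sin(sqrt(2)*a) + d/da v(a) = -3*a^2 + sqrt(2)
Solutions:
 v(a) = C1 + a^4/2 - a^3 - a^2 + sqrt(2)*a + 2*sqrt(2)*cos(sqrt(2)*a)


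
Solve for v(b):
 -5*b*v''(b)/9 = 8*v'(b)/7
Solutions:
 v(b) = C1 + C2/b^(37/35)


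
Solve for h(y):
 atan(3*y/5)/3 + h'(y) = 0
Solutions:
 h(y) = C1 - y*atan(3*y/5)/3 + 5*log(9*y^2 + 25)/18


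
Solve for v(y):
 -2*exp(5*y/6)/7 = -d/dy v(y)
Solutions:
 v(y) = C1 + 12*exp(5*y/6)/35


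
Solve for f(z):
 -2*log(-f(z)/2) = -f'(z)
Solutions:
 -Integral(1/(log(-_y) - log(2)), (_y, f(z)))/2 = C1 - z


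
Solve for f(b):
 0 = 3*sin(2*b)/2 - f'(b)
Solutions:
 f(b) = C1 - 3*cos(2*b)/4


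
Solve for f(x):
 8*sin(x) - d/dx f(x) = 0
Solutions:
 f(x) = C1 - 8*cos(x)


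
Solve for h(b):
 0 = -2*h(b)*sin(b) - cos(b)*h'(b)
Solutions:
 h(b) = C1*cos(b)^2


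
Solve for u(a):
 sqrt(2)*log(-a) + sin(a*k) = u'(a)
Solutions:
 u(a) = C1 + sqrt(2)*a*(log(-a) - 1) + Piecewise((-cos(a*k)/k, Ne(k, 0)), (0, True))


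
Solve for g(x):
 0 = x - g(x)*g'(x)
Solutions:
 g(x) = -sqrt(C1 + x^2)
 g(x) = sqrt(C1 + x^2)


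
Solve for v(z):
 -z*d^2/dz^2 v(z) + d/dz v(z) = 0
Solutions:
 v(z) = C1 + C2*z^2


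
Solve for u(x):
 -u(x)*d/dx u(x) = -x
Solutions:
 u(x) = -sqrt(C1 + x^2)
 u(x) = sqrt(C1 + x^2)


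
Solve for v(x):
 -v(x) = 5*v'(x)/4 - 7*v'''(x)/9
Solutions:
 v(x) = C1*exp(-21^(1/3)*x*(5*21^(1/3)/(sqrt(4431) + 84)^(1/3) + (sqrt(4431) + 84)^(1/3))/28)*sin(3^(1/6)*7^(1/3)*x*(-3^(2/3)*(sqrt(4431) + 84)^(1/3) + 15*7^(1/3)/(sqrt(4431) + 84)^(1/3))/28) + C2*exp(-21^(1/3)*x*(5*21^(1/3)/(sqrt(4431) + 84)^(1/3) + (sqrt(4431) + 84)^(1/3))/28)*cos(3^(1/6)*7^(1/3)*x*(-3^(2/3)*(sqrt(4431) + 84)^(1/3) + 15*7^(1/3)/(sqrt(4431) + 84)^(1/3))/28) + C3*exp(21^(1/3)*x*(5*21^(1/3)/(sqrt(4431) + 84)^(1/3) + (sqrt(4431) + 84)^(1/3))/14)


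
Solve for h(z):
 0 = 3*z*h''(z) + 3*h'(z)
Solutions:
 h(z) = C1 + C2*log(z)


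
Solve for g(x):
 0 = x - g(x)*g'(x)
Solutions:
 g(x) = -sqrt(C1 + x^2)
 g(x) = sqrt(C1 + x^2)


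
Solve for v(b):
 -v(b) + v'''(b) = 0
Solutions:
 v(b) = C3*exp(b) + (C1*sin(sqrt(3)*b/2) + C2*cos(sqrt(3)*b/2))*exp(-b/2)


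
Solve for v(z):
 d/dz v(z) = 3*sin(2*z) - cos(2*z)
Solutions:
 v(z) = C1 - sin(2*z)/2 - 3*cos(2*z)/2


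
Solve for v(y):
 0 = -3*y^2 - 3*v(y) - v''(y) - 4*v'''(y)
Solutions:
 v(y) = C3*exp(-y) - y^2 + (C1*sin(sqrt(39)*y/8) + C2*cos(sqrt(39)*y/8))*exp(3*y/8) + 2/3


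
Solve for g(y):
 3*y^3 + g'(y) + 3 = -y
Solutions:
 g(y) = C1 - 3*y^4/4 - y^2/2 - 3*y


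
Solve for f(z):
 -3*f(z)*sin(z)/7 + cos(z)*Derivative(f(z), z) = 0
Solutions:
 f(z) = C1/cos(z)^(3/7)


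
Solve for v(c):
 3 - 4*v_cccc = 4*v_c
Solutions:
 v(c) = C1 + C4*exp(-c) + 3*c/4 + (C2*sin(sqrt(3)*c/2) + C3*cos(sqrt(3)*c/2))*exp(c/2)


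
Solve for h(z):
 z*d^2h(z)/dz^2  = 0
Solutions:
 h(z) = C1 + C2*z


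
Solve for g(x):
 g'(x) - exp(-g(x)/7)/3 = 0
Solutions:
 g(x) = 7*log(C1 + x/21)


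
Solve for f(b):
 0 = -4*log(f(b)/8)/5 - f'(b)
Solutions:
 -5*Integral(1/(-log(_y) + 3*log(2)), (_y, f(b)))/4 = C1 - b


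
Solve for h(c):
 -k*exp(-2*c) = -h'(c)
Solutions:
 h(c) = C1 - k*exp(-2*c)/2


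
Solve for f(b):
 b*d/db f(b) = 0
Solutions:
 f(b) = C1


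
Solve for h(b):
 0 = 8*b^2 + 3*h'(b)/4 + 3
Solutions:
 h(b) = C1 - 32*b^3/9 - 4*b


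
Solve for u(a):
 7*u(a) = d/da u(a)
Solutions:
 u(a) = C1*exp(7*a)


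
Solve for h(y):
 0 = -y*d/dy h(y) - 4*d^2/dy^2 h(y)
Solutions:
 h(y) = C1 + C2*erf(sqrt(2)*y/4)


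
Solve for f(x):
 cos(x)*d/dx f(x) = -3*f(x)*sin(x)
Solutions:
 f(x) = C1*cos(x)^3


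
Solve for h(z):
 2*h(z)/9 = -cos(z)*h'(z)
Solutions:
 h(z) = C1*(sin(z) - 1)^(1/9)/(sin(z) + 1)^(1/9)


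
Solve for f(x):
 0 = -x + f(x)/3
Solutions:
 f(x) = 3*x


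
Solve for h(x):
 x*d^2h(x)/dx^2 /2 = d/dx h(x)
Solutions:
 h(x) = C1 + C2*x^3


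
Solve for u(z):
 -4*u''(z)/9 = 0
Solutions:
 u(z) = C1 + C2*z


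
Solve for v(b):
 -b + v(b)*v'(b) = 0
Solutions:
 v(b) = -sqrt(C1 + b^2)
 v(b) = sqrt(C1 + b^2)


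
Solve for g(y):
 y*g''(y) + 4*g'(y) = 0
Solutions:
 g(y) = C1 + C2/y^3


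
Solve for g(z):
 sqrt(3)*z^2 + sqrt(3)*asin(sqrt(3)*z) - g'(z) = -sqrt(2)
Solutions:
 g(z) = C1 + sqrt(3)*z^3/3 + sqrt(2)*z + sqrt(3)*(z*asin(sqrt(3)*z) + sqrt(3)*sqrt(1 - 3*z^2)/3)


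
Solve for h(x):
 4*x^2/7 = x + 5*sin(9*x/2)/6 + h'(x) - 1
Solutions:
 h(x) = C1 + 4*x^3/21 - x^2/2 + x + 5*cos(9*x/2)/27


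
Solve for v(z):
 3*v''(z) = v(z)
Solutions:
 v(z) = C1*exp(-sqrt(3)*z/3) + C2*exp(sqrt(3)*z/3)


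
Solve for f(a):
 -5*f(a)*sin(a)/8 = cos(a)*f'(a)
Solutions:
 f(a) = C1*cos(a)^(5/8)


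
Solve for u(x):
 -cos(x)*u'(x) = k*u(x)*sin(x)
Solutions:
 u(x) = C1*exp(k*log(cos(x)))


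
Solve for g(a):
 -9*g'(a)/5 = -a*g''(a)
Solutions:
 g(a) = C1 + C2*a^(14/5)


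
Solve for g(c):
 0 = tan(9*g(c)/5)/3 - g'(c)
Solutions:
 g(c) = -5*asin(C1*exp(3*c/5))/9 + 5*pi/9
 g(c) = 5*asin(C1*exp(3*c/5))/9


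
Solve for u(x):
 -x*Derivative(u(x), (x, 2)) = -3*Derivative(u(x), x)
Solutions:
 u(x) = C1 + C2*x^4


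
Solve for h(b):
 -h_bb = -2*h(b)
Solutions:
 h(b) = C1*exp(-sqrt(2)*b) + C2*exp(sqrt(2)*b)


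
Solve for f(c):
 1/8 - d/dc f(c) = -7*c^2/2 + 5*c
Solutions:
 f(c) = C1 + 7*c^3/6 - 5*c^2/2 + c/8


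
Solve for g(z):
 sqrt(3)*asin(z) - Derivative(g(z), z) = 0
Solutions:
 g(z) = C1 + sqrt(3)*(z*asin(z) + sqrt(1 - z^2))


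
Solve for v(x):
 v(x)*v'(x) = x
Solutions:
 v(x) = -sqrt(C1 + x^2)
 v(x) = sqrt(C1 + x^2)


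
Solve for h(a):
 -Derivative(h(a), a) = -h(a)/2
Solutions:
 h(a) = C1*exp(a/2)


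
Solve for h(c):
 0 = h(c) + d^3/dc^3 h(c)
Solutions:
 h(c) = C3*exp(-c) + (C1*sin(sqrt(3)*c/2) + C2*cos(sqrt(3)*c/2))*exp(c/2)


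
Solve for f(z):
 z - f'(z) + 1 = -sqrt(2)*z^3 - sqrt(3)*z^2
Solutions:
 f(z) = C1 + sqrt(2)*z^4/4 + sqrt(3)*z^3/3 + z^2/2 + z


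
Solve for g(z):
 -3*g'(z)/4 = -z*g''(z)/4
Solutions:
 g(z) = C1 + C2*z^4


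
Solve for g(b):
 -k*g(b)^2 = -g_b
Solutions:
 g(b) = -1/(C1 + b*k)


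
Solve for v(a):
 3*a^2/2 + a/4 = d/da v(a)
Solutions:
 v(a) = C1 + a^3/2 + a^2/8


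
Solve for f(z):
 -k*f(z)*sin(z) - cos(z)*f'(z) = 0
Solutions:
 f(z) = C1*exp(k*log(cos(z)))


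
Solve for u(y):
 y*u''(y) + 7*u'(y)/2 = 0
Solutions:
 u(y) = C1 + C2/y^(5/2)


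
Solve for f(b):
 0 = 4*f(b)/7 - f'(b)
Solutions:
 f(b) = C1*exp(4*b/7)


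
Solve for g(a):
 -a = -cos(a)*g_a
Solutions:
 g(a) = C1 + Integral(a/cos(a), a)


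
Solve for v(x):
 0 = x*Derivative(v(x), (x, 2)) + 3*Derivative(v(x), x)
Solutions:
 v(x) = C1 + C2/x^2


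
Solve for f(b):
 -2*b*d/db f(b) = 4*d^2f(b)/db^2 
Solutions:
 f(b) = C1 + C2*erf(b/2)


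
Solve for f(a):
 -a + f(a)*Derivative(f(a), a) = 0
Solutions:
 f(a) = -sqrt(C1 + a^2)
 f(a) = sqrt(C1 + a^2)


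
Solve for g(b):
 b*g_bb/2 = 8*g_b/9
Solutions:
 g(b) = C1 + C2*b^(25/9)


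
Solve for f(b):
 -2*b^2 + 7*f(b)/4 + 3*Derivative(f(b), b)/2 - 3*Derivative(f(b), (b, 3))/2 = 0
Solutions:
 f(b) = C1*exp(-6^(1/3)*b*(2*6^(1/3)/(sqrt(393) + 21)^(1/3) + (sqrt(393) + 21)^(1/3))/12)*sin(2^(1/3)*3^(1/6)*b*(-3^(2/3)*(sqrt(393) + 21)^(1/3) + 6*2^(1/3)/(sqrt(393) + 21)^(1/3))/12) + C2*exp(-6^(1/3)*b*(2*6^(1/3)/(sqrt(393) + 21)^(1/3) + (sqrt(393) + 21)^(1/3))/12)*cos(2^(1/3)*3^(1/6)*b*(-3^(2/3)*(sqrt(393) + 21)^(1/3) + 6*2^(1/3)/(sqrt(393) + 21)^(1/3))/12) + C3*exp(6^(1/3)*b*(2*6^(1/3)/(sqrt(393) + 21)^(1/3) + (sqrt(393) + 21)^(1/3))/6) + 8*b^2/7 - 96*b/49 + 576/343


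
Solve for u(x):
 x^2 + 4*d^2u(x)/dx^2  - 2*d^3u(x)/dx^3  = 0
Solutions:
 u(x) = C1 + C2*x + C3*exp(2*x) - x^4/48 - x^3/24 - x^2/16


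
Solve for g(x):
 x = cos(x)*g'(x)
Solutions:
 g(x) = C1 + Integral(x/cos(x), x)


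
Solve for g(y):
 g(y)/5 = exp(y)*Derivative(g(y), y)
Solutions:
 g(y) = C1*exp(-exp(-y)/5)


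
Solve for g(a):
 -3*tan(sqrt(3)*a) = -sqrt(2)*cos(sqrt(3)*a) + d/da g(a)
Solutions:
 g(a) = C1 + sqrt(3)*log(cos(sqrt(3)*a)) + sqrt(6)*sin(sqrt(3)*a)/3


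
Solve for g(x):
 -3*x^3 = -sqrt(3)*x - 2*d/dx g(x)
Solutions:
 g(x) = C1 + 3*x^4/8 - sqrt(3)*x^2/4


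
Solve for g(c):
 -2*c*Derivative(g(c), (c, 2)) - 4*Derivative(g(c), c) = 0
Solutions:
 g(c) = C1 + C2/c


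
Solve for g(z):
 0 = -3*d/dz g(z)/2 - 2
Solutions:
 g(z) = C1 - 4*z/3


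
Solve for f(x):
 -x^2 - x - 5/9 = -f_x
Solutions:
 f(x) = C1 + x^3/3 + x^2/2 + 5*x/9


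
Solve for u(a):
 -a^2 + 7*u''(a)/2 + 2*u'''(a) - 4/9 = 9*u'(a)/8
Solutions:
 u(a) = C1 + C2*exp(a*(-7 + sqrt(85))/8) + C3*exp(-a*(7 + sqrt(85))/8) - 8*a^3/27 - 224*a^2/81 - 15136*a/729


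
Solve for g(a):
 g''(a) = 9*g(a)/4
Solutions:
 g(a) = C1*exp(-3*a/2) + C2*exp(3*a/2)


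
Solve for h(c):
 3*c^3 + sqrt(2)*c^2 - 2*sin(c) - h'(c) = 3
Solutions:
 h(c) = C1 + 3*c^4/4 + sqrt(2)*c^3/3 - 3*c + 2*cos(c)


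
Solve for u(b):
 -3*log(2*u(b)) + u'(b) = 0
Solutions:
 -Integral(1/(log(_y) + log(2)), (_y, u(b)))/3 = C1 - b


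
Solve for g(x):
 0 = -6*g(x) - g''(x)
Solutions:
 g(x) = C1*sin(sqrt(6)*x) + C2*cos(sqrt(6)*x)


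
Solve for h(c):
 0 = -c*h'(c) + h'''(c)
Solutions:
 h(c) = C1 + Integral(C2*airyai(c) + C3*airybi(c), c)


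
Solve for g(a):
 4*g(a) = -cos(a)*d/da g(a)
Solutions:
 g(a) = C1*(sin(a)^2 - 2*sin(a) + 1)/(sin(a)^2 + 2*sin(a) + 1)


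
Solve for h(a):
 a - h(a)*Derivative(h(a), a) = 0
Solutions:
 h(a) = -sqrt(C1 + a^2)
 h(a) = sqrt(C1 + a^2)


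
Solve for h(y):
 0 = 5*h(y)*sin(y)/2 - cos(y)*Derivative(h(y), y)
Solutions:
 h(y) = C1/cos(y)^(5/2)


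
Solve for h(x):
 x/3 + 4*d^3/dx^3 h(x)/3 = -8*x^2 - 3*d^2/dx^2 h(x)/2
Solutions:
 h(x) = C1 + C2*x + C3*exp(-9*x/8) - 4*x^4/9 + 125*x^3/81 - 1000*x^2/243


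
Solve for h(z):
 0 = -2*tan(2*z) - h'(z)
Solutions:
 h(z) = C1 + log(cos(2*z))


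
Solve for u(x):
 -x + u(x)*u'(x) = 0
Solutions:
 u(x) = -sqrt(C1 + x^2)
 u(x) = sqrt(C1 + x^2)


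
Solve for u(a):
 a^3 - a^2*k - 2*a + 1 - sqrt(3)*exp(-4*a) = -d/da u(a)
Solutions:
 u(a) = C1 - a^4/4 + a^3*k/3 + a^2 - a - sqrt(3)*exp(-4*a)/4


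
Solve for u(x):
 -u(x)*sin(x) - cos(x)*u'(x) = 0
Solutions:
 u(x) = C1*cos(x)


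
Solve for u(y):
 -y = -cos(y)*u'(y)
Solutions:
 u(y) = C1 + Integral(y/cos(y), y)


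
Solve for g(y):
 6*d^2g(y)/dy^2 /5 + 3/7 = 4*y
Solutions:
 g(y) = C1 + C2*y + 5*y^3/9 - 5*y^2/28


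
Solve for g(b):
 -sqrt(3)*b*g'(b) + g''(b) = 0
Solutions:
 g(b) = C1 + C2*erfi(sqrt(2)*3^(1/4)*b/2)


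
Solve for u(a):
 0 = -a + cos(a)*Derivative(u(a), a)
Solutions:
 u(a) = C1 + Integral(a/cos(a), a)


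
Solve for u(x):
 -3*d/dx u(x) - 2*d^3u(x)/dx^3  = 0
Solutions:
 u(x) = C1 + C2*sin(sqrt(6)*x/2) + C3*cos(sqrt(6)*x/2)


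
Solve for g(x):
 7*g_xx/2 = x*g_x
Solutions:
 g(x) = C1 + C2*erfi(sqrt(7)*x/7)


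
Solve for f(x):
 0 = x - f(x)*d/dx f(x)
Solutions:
 f(x) = -sqrt(C1 + x^2)
 f(x) = sqrt(C1 + x^2)


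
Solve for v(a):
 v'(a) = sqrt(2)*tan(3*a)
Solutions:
 v(a) = C1 - sqrt(2)*log(cos(3*a))/3


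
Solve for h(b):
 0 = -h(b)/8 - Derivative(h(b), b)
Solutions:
 h(b) = C1*exp(-b/8)


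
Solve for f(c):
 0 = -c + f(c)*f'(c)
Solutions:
 f(c) = -sqrt(C1 + c^2)
 f(c) = sqrt(C1 + c^2)


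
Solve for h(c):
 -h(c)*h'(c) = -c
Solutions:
 h(c) = -sqrt(C1 + c^2)
 h(c) = sqrt(C1 + c^2)


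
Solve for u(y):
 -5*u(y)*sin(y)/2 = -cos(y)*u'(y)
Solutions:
 u(y) = C1/cos(y)^(5/2)


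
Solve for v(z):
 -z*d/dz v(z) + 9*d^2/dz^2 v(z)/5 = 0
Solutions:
 v(z) = C1 + C2*erfi(sqrt(10)*z/6)


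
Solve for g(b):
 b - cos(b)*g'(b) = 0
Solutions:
 g(b) = C1 + Integral(b/cos(b), b)


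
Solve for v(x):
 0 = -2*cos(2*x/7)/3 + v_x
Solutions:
 v(x) = C1 + 7*sin(2*x/7)/3


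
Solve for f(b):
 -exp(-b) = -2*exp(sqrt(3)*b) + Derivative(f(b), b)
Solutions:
 f(b) = C1 + 2*sqrt(3)*exp(sqrt(3)*b)/3 + exp(-b)


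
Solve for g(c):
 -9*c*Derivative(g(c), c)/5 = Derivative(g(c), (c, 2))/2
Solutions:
 g(c) = C1 + C2*erf(3*sqrt(5)*c/5)


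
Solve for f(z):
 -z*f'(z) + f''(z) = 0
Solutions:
 f(z) = C1 + C2*erfi(sqrt(2)*z/2)


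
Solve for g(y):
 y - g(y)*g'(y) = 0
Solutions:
 g(y) = -sqrt(C1 + y^2)
 g(y) = sqrt(C1 + y^2)


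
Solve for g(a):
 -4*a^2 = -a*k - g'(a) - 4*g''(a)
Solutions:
 g(a) = C1 + C2*exp(-a/4) + 4*a^3/3 - a^2*k/2 - 16*a^2 + 4*a*k + 128*a


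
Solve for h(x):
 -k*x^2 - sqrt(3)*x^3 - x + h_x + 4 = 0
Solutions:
 h(x) = C1 + k*x^3/3 + sqrt(3)*x^4/4 + x^2/2 - 4*x


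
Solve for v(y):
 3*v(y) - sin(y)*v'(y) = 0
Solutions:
 v(y) = C1*(cos(y) - 1)^(3/2)/(cos(y) + 1)^(3/2)


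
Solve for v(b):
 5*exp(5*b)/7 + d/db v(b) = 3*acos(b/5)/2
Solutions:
 v(b) = C1 + 3*b*acos(b/5)/2 - 3*sqrt(25 - b^2)/2 - exp(5*b)/7


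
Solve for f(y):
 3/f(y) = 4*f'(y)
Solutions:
 f(y) = -sqrt(C1 + 6*y)/2
 f(y) = sqrt(C1 + 6*y)/2


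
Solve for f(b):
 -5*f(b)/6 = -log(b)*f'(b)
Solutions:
 f(b) = C1*exp(5*li(b)/6)


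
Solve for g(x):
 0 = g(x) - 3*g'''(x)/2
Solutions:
 g(x) = C3*exp(2^(1/3)*3^(2/3)*x/3) + (C1*sin(2^(1/3)*3^(1/6)*x/2) + C2*cos(2^(1/3)*3^(1/6)*x/2))*exp(-2^(1/3)*3^(2/3)*x/6)


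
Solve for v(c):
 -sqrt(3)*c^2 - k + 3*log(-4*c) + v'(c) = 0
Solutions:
 v(c) = C1 + sqrt(3)*c^3/3 + c*(k - 6*log(2) + 3) - 3*c*log(-c)


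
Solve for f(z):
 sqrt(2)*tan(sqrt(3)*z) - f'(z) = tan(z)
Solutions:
 f(z) = C1 + log(cos(z)) - sqrt(6)*log(cos(sqrt(3)*z))/3


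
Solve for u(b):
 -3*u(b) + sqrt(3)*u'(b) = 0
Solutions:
 u(b) = C1*exp(sqrt(3)*b)


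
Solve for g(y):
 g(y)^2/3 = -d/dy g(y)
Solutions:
 g(y) = 3/(C1 + y)


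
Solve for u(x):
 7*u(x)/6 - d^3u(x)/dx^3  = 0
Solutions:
 u(x) = C3*exp(6^(2/3)*7^(1/3)*x/6) + (C1*sin(2^(2/3)*3^(1/6)*7^(1/3)*x/4) + C2*cos(2^(2/3)*3^(1/6)*7^(1/3)*x/4))*exp(-6^(2/3)*7^(1/3)*x/12)


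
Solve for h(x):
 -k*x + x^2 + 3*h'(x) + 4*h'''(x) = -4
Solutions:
 h(x) = C1 + C2*sin(sqrt(3)*x/2) + C3*cos(sqrt(3)*x/2) + k*x^2/6 - x^3/9 - 4*x/9


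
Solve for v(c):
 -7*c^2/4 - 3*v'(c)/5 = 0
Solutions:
 v(c) = C1 - 35*c^3/36


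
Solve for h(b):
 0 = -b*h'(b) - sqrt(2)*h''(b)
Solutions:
 h(b) = C1 + C2*erf(2^(1/4)*b/2)


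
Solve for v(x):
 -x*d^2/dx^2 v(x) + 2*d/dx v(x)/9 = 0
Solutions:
 v(x) = C1 + C2*x^(11/9)


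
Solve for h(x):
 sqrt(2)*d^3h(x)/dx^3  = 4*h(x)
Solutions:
 h(x) = C3*exp(sqrt(2)*x) + (C1*sin(sqrt(6)*x/2) + C2*cos(sqrt(6)*x/2))*exp(-sqrt(2)*x/2)


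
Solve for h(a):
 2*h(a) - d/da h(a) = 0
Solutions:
 h(a) = C1*exp(2*a)


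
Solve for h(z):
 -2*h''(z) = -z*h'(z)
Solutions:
 h(z) = C1 + C2*erfi(z/2)


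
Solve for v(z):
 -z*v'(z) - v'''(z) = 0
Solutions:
 v(z) = C1 + Integral(C2*airyai(-z) + C3*airybi(-z), z)


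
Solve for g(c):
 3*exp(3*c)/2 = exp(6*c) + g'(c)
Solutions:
 g(c) = C1 - exp(6*c)/6 + exp(3*c)/2


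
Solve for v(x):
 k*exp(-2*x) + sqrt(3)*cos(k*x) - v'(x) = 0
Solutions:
 v(x) = C1 - k*exp(-2*x)/2 + sqrt(3)*sin(k*x)/k


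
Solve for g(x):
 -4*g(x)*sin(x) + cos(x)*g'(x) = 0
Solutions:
 g(x) = C1/cos(x)^4


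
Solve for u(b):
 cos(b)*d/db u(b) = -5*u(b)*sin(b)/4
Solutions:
 u(b) = C1*cos(b)^(5/4)


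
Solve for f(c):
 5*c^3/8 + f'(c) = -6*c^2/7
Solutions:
 f(c) = C1 - 5*c^4/32 - 2*c^3/7


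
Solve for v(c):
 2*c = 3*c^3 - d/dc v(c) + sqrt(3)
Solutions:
 v(c) = C1 + 3*c^4/4 - c^2 + sqrt(3)*c


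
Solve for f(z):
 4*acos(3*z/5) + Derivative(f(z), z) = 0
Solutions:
 f(z) = C1 - 4*z*acos(3*z/5) + 4*sqrt(25 - 9*z^2)/3


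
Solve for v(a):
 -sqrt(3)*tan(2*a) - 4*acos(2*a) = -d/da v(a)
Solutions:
 v(a) = C1 + 4*a*acos(2*a) - 2*sqrt(1 - 4*a^2) - sqrt(3)*log(cos(2*a))/2


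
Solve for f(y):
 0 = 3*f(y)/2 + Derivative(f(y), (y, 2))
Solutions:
 f(y) = C1*sin(sqrt(6)*y/2) + C2*cos(sqrt(6)*y/2)


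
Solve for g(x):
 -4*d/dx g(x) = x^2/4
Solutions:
 g(x) = C1 - x^3/48


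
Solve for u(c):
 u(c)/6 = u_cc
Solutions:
 u(c) = C1*exp(-sqrt(6)*c/6) + C2*exp(sqrt(6)*c/6)


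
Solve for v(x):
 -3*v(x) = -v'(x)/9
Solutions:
 v(x) = C1*exp(27*x)


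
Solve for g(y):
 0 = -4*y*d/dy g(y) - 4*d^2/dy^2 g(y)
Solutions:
 g(y) = C1 + C2*erf(sqrt(2)*y/2)


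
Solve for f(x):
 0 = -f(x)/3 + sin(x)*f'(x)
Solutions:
 f(x) = C1*(cos(x) - 1)^(1/6)/(cos(x) + 1)^(1/6)


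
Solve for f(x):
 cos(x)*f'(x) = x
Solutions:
 f(x) = C1 + Integral(x/cos(x), x)


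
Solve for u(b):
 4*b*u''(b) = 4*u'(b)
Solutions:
 u(b) = C1 + C2*b^2


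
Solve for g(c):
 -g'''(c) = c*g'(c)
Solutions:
 g(c) = C1 + Integral(C2*airyai(-c) + C3*airybi(-c), c)


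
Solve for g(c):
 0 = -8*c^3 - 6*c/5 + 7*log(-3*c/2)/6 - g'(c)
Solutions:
 g(c) = C1 - 2*c^4 - 3*c^2/5 + 7*c*log(-c)/6 + 7*c*(-1 - log(2) + log(3))/6


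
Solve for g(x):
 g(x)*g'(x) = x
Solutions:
 g(x) = -sqrt(C1 + x^2)
 g(x) = sqrt(C1 + x^2)


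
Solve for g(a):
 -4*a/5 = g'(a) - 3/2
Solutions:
 g(a) = C1 - 2*a^2/5 + 3*a/2


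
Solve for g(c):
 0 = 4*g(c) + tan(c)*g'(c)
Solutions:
 g(c) = C1/sin(c)^4


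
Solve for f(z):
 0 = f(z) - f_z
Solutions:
 f(z) = C1*exp(z)


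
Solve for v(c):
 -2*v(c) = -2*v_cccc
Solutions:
 v(c) = C1*exp(-c) + C2*exp(c) + C3*sin(c) + C4*cos(c)


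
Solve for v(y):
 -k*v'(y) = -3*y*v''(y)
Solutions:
 v(y) = C1 + y^(re(k)/3 + 1)*(C2*sin(log(y)*Abs(im(k))/3) + C3*cos(log(y)*im(k)/3))


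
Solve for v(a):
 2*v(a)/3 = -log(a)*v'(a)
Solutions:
 v(a) = C1*exp(-2*li(a)/3)


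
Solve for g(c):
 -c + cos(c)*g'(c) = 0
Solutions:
 g(c) = C1 + Integral(c/cos(c), c)


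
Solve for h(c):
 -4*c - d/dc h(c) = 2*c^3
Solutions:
 h(c) = C1 - c^4/2 - 2*c^2


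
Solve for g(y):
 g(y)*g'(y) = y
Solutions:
 g(y) = -sqrt(C1 + y^2)
 g(y) = sqrt(C1 + y^2)


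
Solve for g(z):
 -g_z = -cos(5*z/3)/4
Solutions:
 g(z) = C1 + 3*sin(5*z/3)/20


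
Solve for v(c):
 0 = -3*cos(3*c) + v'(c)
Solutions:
 v(c) = C1 + sin(3*c)


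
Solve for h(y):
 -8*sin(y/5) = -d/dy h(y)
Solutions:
 h(y) = C1 - 40*cos(y/5)


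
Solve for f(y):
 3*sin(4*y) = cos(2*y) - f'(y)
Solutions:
 f(y) = C1 + sin(2*y)/2 + 3*cos(4*y)/4


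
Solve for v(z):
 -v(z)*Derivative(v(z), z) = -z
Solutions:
 v(z) = -sqrt(C1 + z^2)
 v(z) = sqrt(C1 + z^2)


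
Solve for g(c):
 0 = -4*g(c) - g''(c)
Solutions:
 g(c) = C1*sin(2*c) + C2*cos(2*c)


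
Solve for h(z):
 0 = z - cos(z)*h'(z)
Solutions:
 h(z) = C1 + Integral(z/cos(z), z)


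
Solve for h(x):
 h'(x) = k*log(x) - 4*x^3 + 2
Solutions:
 h(x) = C1 + k*x*log(x) - k*x - x^4 + 2*x


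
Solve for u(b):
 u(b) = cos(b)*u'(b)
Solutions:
 u(b) = C1*sqrt(sin(b) + 1)/sqrt(sin(b) - 1)


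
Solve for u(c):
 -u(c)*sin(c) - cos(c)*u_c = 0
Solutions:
 u(c) = C1*cos(c)


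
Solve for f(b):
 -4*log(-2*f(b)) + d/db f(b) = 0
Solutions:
 -Integral(1/(log(-_y) + log(2)), (_y, f(b)))/4 = C1 - b


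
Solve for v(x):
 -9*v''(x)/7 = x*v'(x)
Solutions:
 v(x) = C1 + C2*erf(sqrt(14)*x/6)


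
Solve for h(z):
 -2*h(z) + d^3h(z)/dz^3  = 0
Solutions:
 h(z) = C3*exp(2^(1/3)*z) + (C1*sin(2^(1/3)*sqrt(3)*z/2) + C2*cos(2^(1/3)*sqrt(3)*z/2))*exp(-2^(1/3)*z/2)


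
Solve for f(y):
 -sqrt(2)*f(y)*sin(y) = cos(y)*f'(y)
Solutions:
 f(y) = C1*cos(y)^(sqrt(2))


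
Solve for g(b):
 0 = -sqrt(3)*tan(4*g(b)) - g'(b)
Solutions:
 g(b) = -asin(C1*exp(-4*sqrt(3)*b))/4 + pi/4
 g(b) = asin(C1*exp(-4*sqrt(3)*b))/4


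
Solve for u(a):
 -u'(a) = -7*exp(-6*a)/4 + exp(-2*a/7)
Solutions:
 u(a) = C1 - 7*exp(-6*a)/24 + 7*exp(-2*a/7)/2


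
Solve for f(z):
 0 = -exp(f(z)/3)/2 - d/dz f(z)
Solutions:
 f(z) = 3*log(1/(C1 + z)) + 3*log(6)


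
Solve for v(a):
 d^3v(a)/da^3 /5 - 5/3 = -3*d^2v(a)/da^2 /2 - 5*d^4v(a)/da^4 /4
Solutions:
 v(a) = C1 + C2*a + 5*a^2/9 + (C3*sin(sqrt(746)*a/25) + C4*cos(sqrt(746)*a/25))*exp(-2*a/25)


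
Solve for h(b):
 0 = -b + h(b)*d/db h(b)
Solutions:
 h(b) = -sqrt(C1 + b^2)
 h(b) = sqrt(C1 + b^2)


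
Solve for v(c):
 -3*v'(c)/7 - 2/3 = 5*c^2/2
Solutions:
 v(c) = C1 - 35*c^3/18 - 14*c/9


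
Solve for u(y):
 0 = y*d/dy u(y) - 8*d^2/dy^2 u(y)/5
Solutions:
 u(y) = C1 + C2*erfi(sqrt(5)*y/4)


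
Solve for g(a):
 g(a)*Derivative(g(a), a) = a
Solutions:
 g(a) = -sqrt(C1 + a^2)
 g(a) = sqrt(C1 + a^2)


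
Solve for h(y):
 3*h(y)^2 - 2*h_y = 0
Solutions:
 h(y) = -2/(C1 + 3*y)


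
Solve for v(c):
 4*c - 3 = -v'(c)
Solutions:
 v(c) = C1 - 2*c^2 + 3*c


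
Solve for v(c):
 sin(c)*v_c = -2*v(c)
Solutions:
 v(c) = C1*(cos(c) + 1)/(cos(c) - 1)


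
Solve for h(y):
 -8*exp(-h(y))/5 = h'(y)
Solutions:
 h(y) = log(C1 - 8*y/5)


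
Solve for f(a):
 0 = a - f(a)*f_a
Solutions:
 f(a) = -sqrt(C1 + a^2)
 f(a) = sqrt(C1 + a^2)


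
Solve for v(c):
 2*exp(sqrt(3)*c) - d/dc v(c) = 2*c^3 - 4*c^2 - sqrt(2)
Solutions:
 v(c) = C1 - c^4/2 + 4*c^3/3 + sqrt(2)*c + 2*sqrt(3)*exp(sqrt(3)*c)/3


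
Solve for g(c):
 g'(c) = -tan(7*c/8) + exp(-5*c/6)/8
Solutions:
 g(c) = C1 - 4*log(tan(7*c/8)^2 + 1)/7 - 3*exp(-5*c/6)/20


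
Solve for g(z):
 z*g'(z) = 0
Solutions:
 g(z) = C1


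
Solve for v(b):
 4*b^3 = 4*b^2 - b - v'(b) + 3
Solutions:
 v(b) = C1 - b^4 + 4*b^3/3 - b^2/2 + 3*b


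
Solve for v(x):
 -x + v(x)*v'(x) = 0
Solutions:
 v(x) = -sqrt(C1 + x^2)
 v(x) = sqrt(C1 + x^2)


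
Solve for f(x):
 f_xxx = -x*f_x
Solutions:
 f(x) = C1 + Integral(C2*airyai(-x) + C3*airybi(-x), x)


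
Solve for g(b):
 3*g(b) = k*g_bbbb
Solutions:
 g(b) = C1*exp(-3^(1/4)*b*(1/k)^(1/4)) + C2*exp(3^(1/4)*b*(1/k)^(1/4)) + C3*exp(-3^(1/4)*I*b*(1/k)^(1/4)) + C4*exp(3^(1/4)*I*b*(1/k)^(1/4))


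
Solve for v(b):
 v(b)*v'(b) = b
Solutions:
 v(b) = -sqrt(C1 + b^2)
 v(b) = sqrt(C1 + b^2)


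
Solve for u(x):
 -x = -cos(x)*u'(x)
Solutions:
 u(x) = C1 + Integral(x/cos(x), x)


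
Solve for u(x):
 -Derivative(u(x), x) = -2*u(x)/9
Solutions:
 u(x) = C1*exp(2*x/9)


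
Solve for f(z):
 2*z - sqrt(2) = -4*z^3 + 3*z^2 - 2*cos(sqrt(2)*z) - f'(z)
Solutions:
 f(z) = C1 - z^4 + z^3 - z^2 + sqrt(2)*z - sqrt(2)*sin(sqrt(2)*z)


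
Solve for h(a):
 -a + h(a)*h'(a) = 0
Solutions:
 h(a) = -sqrt(C1 + a^2)
 h(a) = sqrt(C1 + a^2)


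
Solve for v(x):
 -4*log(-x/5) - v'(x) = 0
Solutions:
 v(x) = C1 - 4*x*log(-x) + 4*x*(1 + log(5))


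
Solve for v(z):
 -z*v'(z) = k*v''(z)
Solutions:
 v(z) = C1 + C2*sqrt(k)*erf(sqrt(2)*z*sqrt(1/k)/2)


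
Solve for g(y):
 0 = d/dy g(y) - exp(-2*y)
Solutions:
 g(y) = C1 - exp(-2*y)/2


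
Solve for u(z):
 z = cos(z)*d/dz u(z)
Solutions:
 u(z) = C1 + Integral(z/cos(z), z)


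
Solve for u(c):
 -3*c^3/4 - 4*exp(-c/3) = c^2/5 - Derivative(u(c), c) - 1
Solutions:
 u(c) = C1 + 3*c^4/16 + c^3/15 - c - 12*exp(-c/3)


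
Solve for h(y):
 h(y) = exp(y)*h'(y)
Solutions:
 h(y) = C1*exp(-exp(-y))


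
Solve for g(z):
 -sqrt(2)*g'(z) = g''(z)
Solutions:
 g(z) = C1 + C2*exp(-sqrt(2)*z)


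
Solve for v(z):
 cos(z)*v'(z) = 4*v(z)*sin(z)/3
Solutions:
 v(z) = C1/cos(z)^(4/3)


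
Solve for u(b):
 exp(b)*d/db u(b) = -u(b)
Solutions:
 u(b) = C1*exp(exp(-b))


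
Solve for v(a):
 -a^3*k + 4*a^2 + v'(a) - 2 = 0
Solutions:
 v(a) = C1 + a^4*k/4 - 4*a^3/3 + 2*a


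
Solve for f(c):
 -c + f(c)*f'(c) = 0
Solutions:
 f(c) = -sqrt(C1 + c^2)
 f(c) = sqrt(C1 + c^2)


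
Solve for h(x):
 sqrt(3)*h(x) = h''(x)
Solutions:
 h(x) = C1*exp(-3^(1/4)*x) + C2*exp(3^(1/4)*x)


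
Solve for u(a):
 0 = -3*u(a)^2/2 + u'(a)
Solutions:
 u(a) = -2/(C1 + 3*a)


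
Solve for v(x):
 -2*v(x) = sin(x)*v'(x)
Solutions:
 v(x) = C1*(cos(x) + 1)/(cos(x) - 1)


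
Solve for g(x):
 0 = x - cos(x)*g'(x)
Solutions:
 g(x) = C1 + Integral(x/cos(x), x)


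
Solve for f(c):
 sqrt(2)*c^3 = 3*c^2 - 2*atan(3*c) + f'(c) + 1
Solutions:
 f(c) = C1 + sqrt(2)*c^4/4 - c^3 + 2*c*atan(3*c) - c - log(9*c^2 + 1)/3


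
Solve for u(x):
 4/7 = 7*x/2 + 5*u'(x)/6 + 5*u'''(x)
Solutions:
 u(x) = C1 + C2*sin(sqrt(6)*x/6) + C3*cos(sqrt(6)*x/6) - 21*x^2/10 + 24*x/35


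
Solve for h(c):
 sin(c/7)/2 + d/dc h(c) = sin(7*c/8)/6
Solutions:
 h(c) = C1 + 7*cos(c/7)/2 - 4*cos(7*c/8)/21


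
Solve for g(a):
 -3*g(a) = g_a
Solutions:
 g(a) = C1*exp(-3*a)


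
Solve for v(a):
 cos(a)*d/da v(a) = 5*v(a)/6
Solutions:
 v(a) = C1*(sin(a) + 1)^(5/12)/(sin(a) - 1)^(5/12)


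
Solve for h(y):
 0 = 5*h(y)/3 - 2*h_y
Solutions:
 h(y) = C1*exp(5*y/6)


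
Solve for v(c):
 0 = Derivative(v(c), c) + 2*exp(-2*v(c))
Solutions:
 v(c) = log(-sqrt(C1 - 4*c))
 v(c) = log(C1 - 4*c)/2


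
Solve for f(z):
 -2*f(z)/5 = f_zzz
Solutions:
 f(z) = C3*exp(-2^(1/3)*5^(2/3)*z/5) + (C1*sin(2^(1/3)*sqrt(3)*5^(2/3)*z/10) + C2*cos(2^(1/3)*sqrt(3)*5^(2/3)*z/10))*exp(2^(1/3)*5^(2/3)*z/10)


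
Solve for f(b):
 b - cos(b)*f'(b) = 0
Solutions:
 f(b) = C1 + Integral(b/cos(b), b)


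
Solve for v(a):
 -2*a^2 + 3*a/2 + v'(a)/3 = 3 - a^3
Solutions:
 v(a) = C1 - 3*a^4/4 + 2*a^3 - 9*a^2/4 + 9*a


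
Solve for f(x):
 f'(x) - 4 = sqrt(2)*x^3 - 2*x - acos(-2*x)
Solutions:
 f(x) = C1 + sqrt(2)*x^4/4 - x^2 - x*acos(-2*x) + 4*x - sqrt(1 - 4*x^2)/2


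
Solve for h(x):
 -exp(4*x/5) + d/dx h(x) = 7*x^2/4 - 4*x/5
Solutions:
 h(x) = C1 + 7*x^3/12 - 2*x^2/5 + 5*exp(4*x/5)/4


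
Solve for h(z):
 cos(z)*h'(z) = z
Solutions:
 h(z) = C1 + Integral(z/cos(z), z)


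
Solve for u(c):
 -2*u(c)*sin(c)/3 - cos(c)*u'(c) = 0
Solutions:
 u(c) = C1*cos(c)^(2/3)


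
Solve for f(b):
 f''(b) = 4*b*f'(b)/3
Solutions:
 f(b) = C1 + C2*erfi(sqrt(6)*b/3)


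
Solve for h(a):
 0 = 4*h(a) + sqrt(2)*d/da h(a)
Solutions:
 h(a) = C1*exp(-2*sqrt(2)*a)


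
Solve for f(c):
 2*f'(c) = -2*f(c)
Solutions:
 f(c) = C1*exp(-c)


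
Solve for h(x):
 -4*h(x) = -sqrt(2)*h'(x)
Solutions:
 h(x) = C1*exp(2*sqrt(2)*x)


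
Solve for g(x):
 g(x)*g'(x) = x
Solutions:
 g(x) = -sqrt(C1 + x^2)
 g(x) = sqrt(C1 + x^2)


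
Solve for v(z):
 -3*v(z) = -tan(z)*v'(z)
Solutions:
 v(z) = C1*sin(z)^3


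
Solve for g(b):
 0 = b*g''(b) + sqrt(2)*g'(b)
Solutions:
 g(b) = C1 + C2*b^(1 - sqrt(2))


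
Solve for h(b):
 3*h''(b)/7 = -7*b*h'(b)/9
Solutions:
 h(b) = C1 + C2*erf(7*sqrt(6)*b/18)


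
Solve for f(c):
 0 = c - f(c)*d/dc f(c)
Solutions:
 f(c) = -sqrt(C1 + c^2)
 f(c) = sqrt(C1 + c^2)


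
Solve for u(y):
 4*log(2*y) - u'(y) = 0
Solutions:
 u(y) = C1 + 4*y*log(y) - 4*y + y*log(16)


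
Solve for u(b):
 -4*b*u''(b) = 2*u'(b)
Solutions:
 u(b) = C1 + C2*sqrt(b)


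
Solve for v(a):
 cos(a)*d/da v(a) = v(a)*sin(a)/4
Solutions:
 v(a) = C1/cos(a)^(1/4)


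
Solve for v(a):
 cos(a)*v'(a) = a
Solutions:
 v(a) = C1 + Integral(a/cos(a), a)


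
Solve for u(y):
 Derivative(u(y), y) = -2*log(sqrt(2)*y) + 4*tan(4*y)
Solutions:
 u(y) = C1 - 2*y*log(y) - y*log(2) + 2*y - log(cos(4*y))


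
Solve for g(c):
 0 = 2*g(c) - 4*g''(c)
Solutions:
 g(c) = C1*exp(-sqrt(2)*c/2) + C2*exp(sqrt(2)*c/2)


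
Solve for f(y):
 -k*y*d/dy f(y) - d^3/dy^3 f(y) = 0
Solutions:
 f(y) = C1 + Integral(C2*airyai(y*(-k)^(1/3)) + C3*airybi(y*(-k)^(1/3)), y)


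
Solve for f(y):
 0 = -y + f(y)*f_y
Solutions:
 f(y) = -sqrt(C1 + y^2)
 f(y) = sqrt(C1 + y^2)


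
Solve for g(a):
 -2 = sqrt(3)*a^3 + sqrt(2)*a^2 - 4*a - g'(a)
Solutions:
 g(a) = C1 + sqrt(3)*a^4/4 + sqrt(2)*a^3/3 - 2*a^2 + 2*a


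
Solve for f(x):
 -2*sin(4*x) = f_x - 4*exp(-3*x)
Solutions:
 f(x) = C1 + cos(4*x)/2 - 4*exp(-3*x)/3


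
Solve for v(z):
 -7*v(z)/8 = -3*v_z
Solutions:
 v(z) = C1*exp(7*z/24)


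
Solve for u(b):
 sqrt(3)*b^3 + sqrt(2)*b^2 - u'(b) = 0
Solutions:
 u(b) = C1 + sqrt(3)*b^4/4 + sqrt(2)*b^3/3


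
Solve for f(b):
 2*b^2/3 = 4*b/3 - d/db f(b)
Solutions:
 f(b) = C1 - 2*b^3/9 + 2*b^2/3


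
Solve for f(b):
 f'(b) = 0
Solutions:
 f(b) = C1


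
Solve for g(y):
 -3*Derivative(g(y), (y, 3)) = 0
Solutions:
 g(y) = C1 + C2*y + C3*y^2


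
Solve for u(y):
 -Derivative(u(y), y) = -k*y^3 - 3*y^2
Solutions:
 u(y) = C1 + k*y^4/4 + y^3


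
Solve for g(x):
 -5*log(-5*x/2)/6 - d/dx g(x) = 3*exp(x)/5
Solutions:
 g(x) = C1 - 5*x*log(-x)/6 + 5*x*(-log(5) + log(2) + 1)/6 - 3*exp(x)/5


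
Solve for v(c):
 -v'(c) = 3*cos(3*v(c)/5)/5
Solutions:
 3*c/5 - 5*log(sin(3*v(c)/5) - 1)/6 + 5*log(sin(3*v(c)/5) + 1)/6 = C1


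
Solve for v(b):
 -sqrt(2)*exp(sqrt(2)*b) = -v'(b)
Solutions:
 v(b) = C1 + exp(sqrt(2)*b)


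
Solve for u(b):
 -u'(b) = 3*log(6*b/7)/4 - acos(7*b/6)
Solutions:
 u(b) = C1 - 3*b*log(b)/4 + b*acos(7*b/6) - 3*b*log(6)/4 + 3*b/4 + 3*b*log(7)/4 - sqrt(36 - 49*b^2)/7


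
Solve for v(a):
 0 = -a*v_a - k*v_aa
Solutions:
 v(a) = C1 + C2*sqrt(k)*erf(sqrt(2)*a*sqrt(1/k)/2)


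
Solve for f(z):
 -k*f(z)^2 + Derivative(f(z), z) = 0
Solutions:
 f(z) = -1/(C1 + k*z)


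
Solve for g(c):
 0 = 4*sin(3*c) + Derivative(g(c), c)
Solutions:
 g(c) = C1 + 4*cos(3*c)/3


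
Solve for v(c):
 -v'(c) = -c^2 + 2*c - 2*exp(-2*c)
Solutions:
 v(c) = C1 + c^3/3 - c^2 - exp(-2*c)


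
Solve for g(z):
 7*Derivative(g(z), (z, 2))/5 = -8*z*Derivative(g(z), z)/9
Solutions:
 g(z) = C1 + C2*erf(2*sqrt(35)*z/21)


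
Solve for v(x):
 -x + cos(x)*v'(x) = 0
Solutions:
 v(x) = C1 + Integral(x/cos(x), x)


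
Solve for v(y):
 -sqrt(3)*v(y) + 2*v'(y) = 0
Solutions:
 v(y) = C1*exp(sqrt(3)*y/2)


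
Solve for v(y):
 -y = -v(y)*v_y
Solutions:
 v(y) = -sqrt(C1 + y^2)
 v(y) = sqrt(C1 + y^2)


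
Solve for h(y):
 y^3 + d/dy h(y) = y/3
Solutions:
 h(y) = C1 - y^4/4 + y^2/6


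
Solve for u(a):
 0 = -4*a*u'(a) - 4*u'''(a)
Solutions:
 u(a) = C1 + Integral(C2*airyai(-a) + C3*airybi(-a), a)
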